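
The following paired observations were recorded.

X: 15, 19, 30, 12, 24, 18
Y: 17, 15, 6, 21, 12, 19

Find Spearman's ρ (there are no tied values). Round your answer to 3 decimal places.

Rank X: 2, 4, 6, 1, 5, 3
Rank Y: 4, 3, 1, 6, 2, 5
d = rank(X) − rank(Y): -2, 1, 5, -5, 3, -2; Σd² = 68
ρ = 1 − 6Σd² / [n(n²−1)] = 1 − 6×68 / (6×35) = 1 − 408/210 ≈ -0.943

-0.943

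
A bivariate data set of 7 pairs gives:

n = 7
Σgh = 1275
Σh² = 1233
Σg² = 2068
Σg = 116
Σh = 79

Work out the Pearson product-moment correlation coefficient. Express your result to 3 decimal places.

-0.153

r = (nΣgh − ΣgΣh) / √[(nΣg² − (Σg)²)(nΣh² − (Σh)²)]
Numerator: 7×1275 − 116×79 = -239
Denominator: √[(14476 − 13456)(8631 − 6241)] = √[1020 × 2390] = 1561.3456
r = -239 / 1561.3456 ≈ -0.153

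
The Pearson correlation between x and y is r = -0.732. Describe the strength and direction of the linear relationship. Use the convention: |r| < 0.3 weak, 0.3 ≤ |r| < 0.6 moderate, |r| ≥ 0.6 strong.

r = -0.732 < 0 so the relationship is negative.
|r| = 0.732, which falls in the strong range.

strong negative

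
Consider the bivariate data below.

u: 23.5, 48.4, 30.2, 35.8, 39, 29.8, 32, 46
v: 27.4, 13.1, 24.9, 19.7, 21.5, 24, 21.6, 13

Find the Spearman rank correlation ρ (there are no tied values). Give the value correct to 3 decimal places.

Rank u: 1, 8, 3, 5, 6, 2, 4, 7
Rank v: 8, 2, 7, 3, 4, 6, 5, 1
d = rank(u) − rank(v): -7, 6, -4, 2, 2, -4, -1, 6; Σd² = 162
ρ = 1 − 6Σd² / [n(n²−1)] = 1 − 6×162 / (8×63) = 1 − 972/504 ≈ -0.929

-0.929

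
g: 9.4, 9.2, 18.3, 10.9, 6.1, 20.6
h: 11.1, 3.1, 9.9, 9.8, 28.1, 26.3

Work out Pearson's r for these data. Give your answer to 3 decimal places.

0.131

n = 6, Σg = 74.5, Σh = 88.3, Σg² = 1088.27, Σh² = 1808.17, Σgh = 1134.04
nΣgh − ΣgΣh = 6804.24 − 6578.35 = 225.89
nΣg² − (Σg)² = 6529.62 − 5550.25 = 979.37; nΣh² − (Σh)² = 10849.02 − 7796.89 = 3052.13
r = 225.89 / √(979.37 × 3052.13) = 225.89 / 1728.9201 ≈ 0.131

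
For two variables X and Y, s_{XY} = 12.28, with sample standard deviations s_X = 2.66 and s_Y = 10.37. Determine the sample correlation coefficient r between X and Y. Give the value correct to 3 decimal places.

r = Cov(X,Y) / (s_X · s_Y) = 12.28 / (2.66 × 10.37)
  = 12.28 / 27.5842 ≈ 0.445

0.445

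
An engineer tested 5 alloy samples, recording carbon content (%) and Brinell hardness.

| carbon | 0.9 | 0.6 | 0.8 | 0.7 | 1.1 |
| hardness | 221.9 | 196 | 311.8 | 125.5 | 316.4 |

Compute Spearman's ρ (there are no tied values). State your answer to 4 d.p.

Rank carbon: 4, 1, 3, 2, 5
Rank hardness: 3, 2, 4, 1, 5
d = rank(carbon) − rank(hardness): 1, -1, -1, 1, 0; Σd² = 4
ρ = 1 − 6Σd² / [n(n²−1)] = 1 − 6×4 / (5×24) = 1 − 24/120 ≈ 0.8000

0.8000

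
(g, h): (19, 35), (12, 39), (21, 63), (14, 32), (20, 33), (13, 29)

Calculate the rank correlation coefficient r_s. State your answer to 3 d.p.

0.371

Rank g: 4, 1, 6, 3, 5, 2
Rank h: 4, 5, 6, 2, 3, 1
d = rank(g) − rank(h): 0, -4, 0, 1, 2, 1; Σd² = 22
ρ = 1 − 6Σd² / [n(n²−1)] = 1 − 6×22 / (6×35) = 1 − 132/210 ≈ 0.371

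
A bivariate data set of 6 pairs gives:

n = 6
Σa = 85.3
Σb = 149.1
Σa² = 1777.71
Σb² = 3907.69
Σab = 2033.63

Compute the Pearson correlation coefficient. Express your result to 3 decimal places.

-0.254

r = (nΣab − ΣaΣb) / √[(nΣa² − (Σa)²)(nΣb² − (Σb)²)]
Numerator: 6×2033.63 − 85.3×149.1 = -516.45
Denominator: √[(10666.26 − 7276.09)(23446.14 − 22230.81)] = √[3390.17 × 1215.33] = 2029.8215
r = -516.45 / 2029.8215 ≈ -0.254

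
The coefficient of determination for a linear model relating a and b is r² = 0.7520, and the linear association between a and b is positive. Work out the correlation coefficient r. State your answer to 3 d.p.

|r| = √0.7520 = 0.867
The association is positive, so r = 0.867.

0.867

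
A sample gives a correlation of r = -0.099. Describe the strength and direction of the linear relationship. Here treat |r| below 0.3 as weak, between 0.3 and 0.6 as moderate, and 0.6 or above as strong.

weak negative

r = -0.099 < 0 so the relationship is negative.
|r| = 0.099, which falls in the weak range.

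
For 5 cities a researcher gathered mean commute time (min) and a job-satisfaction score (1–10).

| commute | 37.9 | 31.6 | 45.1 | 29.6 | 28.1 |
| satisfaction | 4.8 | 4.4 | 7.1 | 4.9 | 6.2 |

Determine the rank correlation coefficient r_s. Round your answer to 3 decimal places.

0.100

Rank commute: 4, 3, 5, 2, 1
Rank satisfaction: 2, 1, 5, 3, 4
d = rank(commute) − rank(satisfaction): 2, 2, 0, -1, -3; Σd² = 18
ρ = 1 − 6Σd² / [n(n²−1)] = 1 − 6×18 / (5×24) = 1 − 108/120 ≈ 0.100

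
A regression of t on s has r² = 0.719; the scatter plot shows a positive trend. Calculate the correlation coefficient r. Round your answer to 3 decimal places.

0.848

|r| = √0.719 = 0.848
The association is positive, so r = 0.848.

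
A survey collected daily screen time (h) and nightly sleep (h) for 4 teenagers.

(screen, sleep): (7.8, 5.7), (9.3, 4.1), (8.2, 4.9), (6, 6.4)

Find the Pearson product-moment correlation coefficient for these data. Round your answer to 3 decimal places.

n = 4, Σx = 31.3, Σy = 21.1, Σx² = 250.57, Σy² = 114.27, Σxy = 161.17
nΣxy − ΣxΣy = 644.68 − 660.43 = -15.75
nΣx² − (Σx)² = 1002.28 − 979.69 = 22.59; nΣy² − (Σy)² = 457.08 − 445.21 = 11.87
r = -15.75 / √(22.59 × 11.87) = -15.75 / 16.3751 ≈ -0.962

-0.962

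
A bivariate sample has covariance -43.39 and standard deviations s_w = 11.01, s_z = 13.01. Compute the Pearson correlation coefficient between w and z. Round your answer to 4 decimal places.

-0.3029

r = Cov(w,z) / (s_w · s_z) = -43.39 / (11.01 × 13.01)
  = -43.39 / 143.2401 ≈ -0.3029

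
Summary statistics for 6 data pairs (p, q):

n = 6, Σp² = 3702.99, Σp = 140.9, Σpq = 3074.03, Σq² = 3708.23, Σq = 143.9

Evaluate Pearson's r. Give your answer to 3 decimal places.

-0.959

r = (nΣpq − ΣpΣq) / √[(nΣp² − (Σp)²)(nΣq² − (Σq)²)]
Numerator: 6×3074.03 − 140.9×143.9 = -1831.33
Denominator: √[(22217.94 − 19852.81)(22249.38 − 20707.21)] = √[2365.13 × 1542.17] = 1909.8253
r = -1831.33 / 1909.8253 ≈ -0.959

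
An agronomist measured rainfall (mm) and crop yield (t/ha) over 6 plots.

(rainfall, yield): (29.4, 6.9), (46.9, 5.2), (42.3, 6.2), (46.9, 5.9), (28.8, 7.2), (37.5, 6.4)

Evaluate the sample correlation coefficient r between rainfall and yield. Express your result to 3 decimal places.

-0.933

n = 6, Σx = 231.8, Σy = 37.8, Σx² = 9288.56, Σy² = 240.7, Σxy = 1433.07
nΣxy − ΣxΣy = 8598.42 − 8762.04 = -163.62
nΣx² − (Σx)² = 55731.36 − 53731.24 = 2000.12; nΣy² − (Σy)² = 1444.2 − 1428.84 = 15.36
r = -163.62 / √(2000.12 × 15.36) = -163.62 / 175.2765 ≈ -0.933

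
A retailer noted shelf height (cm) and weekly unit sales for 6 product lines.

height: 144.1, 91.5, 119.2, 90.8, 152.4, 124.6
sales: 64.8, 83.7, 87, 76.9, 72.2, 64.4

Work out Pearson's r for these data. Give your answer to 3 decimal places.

n = 6, Σx = 722.6, Σy = 449, Σx² = 90341.26, Σy² = 34047.54, Σxy = 53376.67
nΣxy − ΣxΣy = 320260.02 − 324447.4 = -4187.38
nΣx² − (Σx)² = 542047.56 − 522150.76 = 19896.8; nΣy² − (Σy)² = 204285.24 − 201601 = 2684.24
r = -4187.38 / √(19896.8 × 2684.24) = -4187.38 / 7308.0631 ≈ -0.573

-0.573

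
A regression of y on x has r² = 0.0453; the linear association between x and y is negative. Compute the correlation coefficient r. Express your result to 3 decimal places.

|r| = √0.0453 = 0.213
The association is negative, so r = −0.213.

-0.213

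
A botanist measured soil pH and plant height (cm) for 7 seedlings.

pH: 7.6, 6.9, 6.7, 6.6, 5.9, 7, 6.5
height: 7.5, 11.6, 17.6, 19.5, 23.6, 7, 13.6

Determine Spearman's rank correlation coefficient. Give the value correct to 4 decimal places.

-0.8571

Rank pH: 7, 5, 4, 3, 1, 6, 2
Rank height: 2, 3, 5, 6, 7, 1, 4
d = rank(pH) − rank(height): 5, 2, -1, -3, -6, 5, -2; Σd² = 104
ρ = 1 − 6Σd² / [n(n²−1)] = 1 − 6×104 / (7×48) = 1 − 624/336 ≈ -0.8571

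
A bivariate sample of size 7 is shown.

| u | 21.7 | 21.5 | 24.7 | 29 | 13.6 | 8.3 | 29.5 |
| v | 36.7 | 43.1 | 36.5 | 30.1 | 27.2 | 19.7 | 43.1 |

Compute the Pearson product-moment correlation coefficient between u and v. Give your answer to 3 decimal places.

n = 7, Σu = 148.3, Σv = 236.4, Σu² = 3508.33, Σv² = 8428.3, Σuv = 5302.37
nΣuv − ΣuΣv = 37116.59 − 35058.12 = 2058.47
nΣu² − (Σu)² = 24558.31 − 21992.89 = 2565.42; nΣv² − (Σv)² = 58998.1 − 55884.96 = 3113.14
r = 2058.47 / √(2565.42 × 3113.14) = 2058.47 / 2826.0417 ≈ 0.728

0.728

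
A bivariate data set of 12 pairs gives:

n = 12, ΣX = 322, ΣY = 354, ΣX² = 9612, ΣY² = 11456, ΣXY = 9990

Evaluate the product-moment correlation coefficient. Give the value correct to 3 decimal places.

r = (nΣXY − ΣXΣY) / √[(nΣX² − (ΣX)²)(nΣY² − (ΣY)²)]
Numerator: 12×9990 − 322×354 = 5892
Denominator: √[(115344 − 103684)(137472 − 125316)] = √[11660 × 12156] = 11905.4173
r = 5892 / 11905.4173 ≈ 0.495

0.495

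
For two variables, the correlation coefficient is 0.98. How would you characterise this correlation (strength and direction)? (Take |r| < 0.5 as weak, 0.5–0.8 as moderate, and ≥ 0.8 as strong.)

r = 0.98 > 0 so the relationship is positive.
|r| = 0.98, which falls in the strong range.

strong positive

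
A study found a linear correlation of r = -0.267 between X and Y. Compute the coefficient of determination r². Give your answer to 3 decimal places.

0.071

r² = (-0.267)² = 0.071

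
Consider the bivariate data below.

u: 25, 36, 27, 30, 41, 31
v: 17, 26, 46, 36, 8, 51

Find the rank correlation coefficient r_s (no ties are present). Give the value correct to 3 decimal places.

-0.257

Rank u: 1, 5, 2, 3, 6, 4
Rank v: 2, 3, 5, 4, 1, 6
d = rank(u) − rank(v): -1, 2, -3, -1, 5, -2; Σd² = 44
ρ = 1 − 6Σd² / [n(n²−1)] = 1 − 6×44 / (6×35) = 1 − 264/210 ≈ -0.257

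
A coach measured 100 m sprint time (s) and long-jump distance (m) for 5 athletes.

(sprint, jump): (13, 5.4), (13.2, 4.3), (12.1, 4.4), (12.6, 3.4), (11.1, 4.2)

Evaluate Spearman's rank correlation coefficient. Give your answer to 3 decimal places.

Rank sprint: 4, 5, 2, 3, 1
Rank jump: 5, 3, 4, 1, 2
d = rank(sprint) − rank(jump): -1, 2, -2, 2, -1; Σd² = 14
ρ = 1 − 6Σd² / [n(n²−1)] = 1 − 6×14 / (5×24) = 1 − 84/120 ≈ 0.300

0.300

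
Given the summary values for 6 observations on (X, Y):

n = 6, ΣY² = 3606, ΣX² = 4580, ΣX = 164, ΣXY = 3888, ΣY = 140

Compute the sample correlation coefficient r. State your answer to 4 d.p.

0.3375

r = (nΣXY − ΣXΣY) / √[(nΣX² − (ΣX)²)(nΣY² − (ΣY)²)]
Numerator: 6×3888 − 164×140 = 368
Denominator: √[(27480 − 26896)(21636 − 19600)] = √[584 × 2036] = 1090.4238
r = 368 / 1090.4238 ≈ 0.3375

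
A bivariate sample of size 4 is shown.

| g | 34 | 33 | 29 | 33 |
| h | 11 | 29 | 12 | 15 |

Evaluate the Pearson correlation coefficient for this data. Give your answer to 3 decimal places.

0.239

n = 4, Σg = 129, Σh = 67, Σg² = 4175, Σh² = 1331, Σgh = 2174
nΣgh − ΣgΣh = 8696 − 8643 = 53
nΣg² − (Σg)² = 16700 − 16641 = 59; nΣh² − (Σh)² = 5324 − 4489 = 835
r = 53 / √(59 × 835) = 53 / 221.9572 ≈ 0.239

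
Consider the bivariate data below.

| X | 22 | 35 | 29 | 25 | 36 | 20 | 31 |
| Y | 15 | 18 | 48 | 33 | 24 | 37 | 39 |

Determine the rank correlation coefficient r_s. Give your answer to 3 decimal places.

-0.071

Rank X: 2, 6, 4, 3, 7, 1, 5
Rank Y: 1, 2, 7, 4, 3, 5, 6
d = rank(X) − rank(Y): 1, 4, -3, -1, 4, -4, -1; Σd² = 60
ρ = 1 − 6Σd² / [n(n²−1)] = 1 − 6×60 / (7×48) = 1 − 360/336 ≈ -0.071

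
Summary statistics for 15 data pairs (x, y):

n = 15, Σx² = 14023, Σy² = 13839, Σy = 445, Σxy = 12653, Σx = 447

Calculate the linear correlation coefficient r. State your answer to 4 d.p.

r = (nΣxy − ΣxΣy) / √[(nΣx² − (Σx)²)(nΣy² − (Σy)²)]
Numerator: 15×12653 − 447×445 = -9120
Denominator: √[(210345 − 199809)(207585 − 198025)] = √[10536 × 9560] = 10036.1427
r = -9120 / 10036.1427 ≈ -0.9087

-0.9087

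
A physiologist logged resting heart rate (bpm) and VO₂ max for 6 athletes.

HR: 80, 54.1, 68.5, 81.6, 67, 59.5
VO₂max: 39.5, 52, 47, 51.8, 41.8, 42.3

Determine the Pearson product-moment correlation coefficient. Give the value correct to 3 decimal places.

-0.156

n = 6, Σx = 410.7, Σy = 274.4, Σx² = 28706.87, Σy² = 12693.02, Σxy = 18737.03
nΣxy − ΣxΣy = 112422.18 − 112696.08 = -273.9
nΣx² − (Σx)² = 172241.22 − 168674.49 = 3566.73; nΣy² − (Σy)² = 76158.12 − 75295.36 = 862.76
r = -273.9 / √(3566.73 × 862.76) = -273.9 / 1754.2041 ≈ -0.156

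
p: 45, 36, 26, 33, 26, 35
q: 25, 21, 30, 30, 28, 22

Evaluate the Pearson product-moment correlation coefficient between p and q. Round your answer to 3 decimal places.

n = 6, Σp = 201, Σq = 156, Σp² = 6987, Σq² = 4134, Σpq = 5149
nΣpq − ΣpΣq = 30894 − 31356 = -462
nΣp² − (Σp)² = 41922 − 40401 = 1521; nΣq² − (Σq)² = 24804 − 24336 = 468
r = -462 / √(1521 × 468) = -462 / 843.6990 ≈ -0.548

-0.548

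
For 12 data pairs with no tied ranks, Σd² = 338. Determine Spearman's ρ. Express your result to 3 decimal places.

-0.182

ρ = 1 − 6Σd² / [n(n²−1)] = 1 − 6×338 / (12×143)
  = 1 − 2028/1716 = 1 − 1.1818 ≈ -0.182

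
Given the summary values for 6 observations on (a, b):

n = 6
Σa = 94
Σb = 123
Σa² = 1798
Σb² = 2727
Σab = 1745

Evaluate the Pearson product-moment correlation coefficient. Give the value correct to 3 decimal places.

-0.704

r = (nΣab − ΣaΣb) / √[(nΣa² − (Σa)²)(nΣb² − (Σb)²)]
Numerator: 6×1745 − 94×123 = -1092
Denominator: √[(10788 − 8836)(16362 − 15129)] = √[1952 × 1233] = 1551.3916
r = -1092 / 1551.3916 ≈ -0.704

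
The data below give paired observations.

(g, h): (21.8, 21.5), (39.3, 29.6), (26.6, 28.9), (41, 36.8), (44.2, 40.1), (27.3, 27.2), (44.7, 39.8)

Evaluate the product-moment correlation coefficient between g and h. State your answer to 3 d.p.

0.925

n = 7, Σg = 244.9, Σh = 223.9, Σg² = 9105.31, Σh² = 7459.75, Σgh = 8203.56
nΣgh − ΣgΣh = 57424.92 − 54833.11 = 2591.81
nΣg² − (Σg)² = 63737.17 − 59976.01 = 3761.16; nΣh² − (Σh)² = 52218.25 − 50131.21 = 2087.04
r = 2591.81 / √(3761.16 × 2087.04) = 2591.81 / 2801.7301 ≈ 0.925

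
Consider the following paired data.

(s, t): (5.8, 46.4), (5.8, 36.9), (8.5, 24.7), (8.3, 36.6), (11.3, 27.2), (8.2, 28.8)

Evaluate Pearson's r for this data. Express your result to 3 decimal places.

n = 6, Σs = 47.9, Σt = 200.6, Σs² = 403.35, Σt² = 7033.5, Σst = 1540.39
nΣst − ΣsΣt = 9242.34 − 9608.74 = -366.4
nΣs² − (Σs)² = 2420.1 − 2294.41 = 125.69; nΣt² − (Σt)² = 42201 − 40240.36 = 1960.64
r = -366.4 / √(125.69 × 1960.64) = -366.4 / 496.4200 ≈ -0.738

-0.738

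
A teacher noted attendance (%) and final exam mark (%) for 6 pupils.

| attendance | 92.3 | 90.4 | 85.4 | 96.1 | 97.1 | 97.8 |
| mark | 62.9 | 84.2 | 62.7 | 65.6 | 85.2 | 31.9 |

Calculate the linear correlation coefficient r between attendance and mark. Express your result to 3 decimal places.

-0.228

n = 6, Σx = 559.1, Σy = 392.5, Σx² = 52213.07, Σy² = 27557.35, Σxy = 36468.83
nΣxy − ΣxΣy = 218812.98 − 219446.75 = -633.77
nΣx² − (Σx)² = 313278.42 − 312592.81 = 685.61; nΣy² − (Σy)² = 165344.1 − 154056.25 = 11287.85
r = -633.77 / √(685.61 × 11287.85) = -633.77 / 2781.9171 ≈ -0.228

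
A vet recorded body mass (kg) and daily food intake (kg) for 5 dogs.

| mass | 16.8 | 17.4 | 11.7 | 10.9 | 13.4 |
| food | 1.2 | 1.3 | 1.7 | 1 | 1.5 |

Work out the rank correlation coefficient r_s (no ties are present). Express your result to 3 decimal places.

0.100

Rank mass: 4, 5, 2, 1, 3
Rank food: 2, 3, 5, 1, 4
d = rank(mass) − rank(food): 2, 2, -3, 0, -1; Σd² = 18
ρ = 1 − 6Σd² / [n(n²−1)] = 1 − 6×18 / (5×24) = 1 − 108/120 ≈ 0.100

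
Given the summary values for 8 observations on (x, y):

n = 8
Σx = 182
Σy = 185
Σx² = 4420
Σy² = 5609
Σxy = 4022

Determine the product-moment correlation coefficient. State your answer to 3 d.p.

-0.306

r = (nΣxy − ΣxΣy) / √[(nΣx² − (Σx)²)(nΣy² − (Σy)²)]
Numerator: 8×4022 − 182×185 = -1494
Denominator: √[(35360 − 33124)(44872 − 34225)] = √[2236 × 10647] = 4879.2102
r = -1494 / 4879.2102 ≈ -0.306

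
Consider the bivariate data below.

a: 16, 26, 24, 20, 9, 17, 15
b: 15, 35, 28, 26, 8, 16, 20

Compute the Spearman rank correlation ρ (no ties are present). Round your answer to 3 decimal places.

Rank a: 3, 7, 6, 5, 1, 4, 2
Rank b: 2, 7, 6, 5, 1, 3, 4
d = rank(a) − rank(b): 1, 0, 0, 0, 0, 1, -2; Σd² = 6
ρ = 1 − 6Σd² / [n(n²−1)] = 1 − 6×6 / (7×48) = 1 − 36/336 ≈ 0.893

0.893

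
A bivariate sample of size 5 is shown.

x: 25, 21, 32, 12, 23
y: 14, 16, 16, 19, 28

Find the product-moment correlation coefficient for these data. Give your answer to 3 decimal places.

-0.198

n = 5, Σx = 113, Σy = 93, Σx² = 2763, Σy² = 1853, Σxy = 2070
nΣxy − ΣxΣy = 10350 − 10509 = -159
nΣx² − (Σx)² = 13815 − 12769 = 1046; nΣy² − (Σy)² = 9265 − 8649 = 616
r = -159 / √(1046 × 616) = -159 / 802.7054 ≈ -0.198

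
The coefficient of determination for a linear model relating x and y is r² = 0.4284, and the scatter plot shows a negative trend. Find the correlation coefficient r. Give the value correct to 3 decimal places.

-0.655

|r| = √0.4284 = 0.655
The association is negative, so r = −0.655.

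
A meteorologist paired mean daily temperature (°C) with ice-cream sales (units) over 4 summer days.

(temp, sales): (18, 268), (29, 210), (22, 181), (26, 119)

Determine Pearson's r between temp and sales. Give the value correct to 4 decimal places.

n = 4, Σx = 95, Σy = 778, Σx² = 2325, Σy² = 162846, Σxy = 17990
nΣxy − ΣxΣy = 71960 − 73910 = -1950
nΣx² − (Σx)² = 9300 − 9025 = 275; nΣy² − (Σy)² = 651384 − 605284 = 46100
r = -1950 / √(275 × 46100) = -1950 / 3560.5477 ≈ -0.5477

-0.5477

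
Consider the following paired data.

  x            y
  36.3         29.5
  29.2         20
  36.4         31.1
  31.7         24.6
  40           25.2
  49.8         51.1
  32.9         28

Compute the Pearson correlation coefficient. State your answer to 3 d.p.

0.903

n = 7, Σx = 256.3, Σy = 209.5, Σx² = 9662.63, Σy² = 6872.87, Σxy = 8040.69
nΣxy − ΣxΣy = 56284.83 − 53694.85 = 2589.98
nΣx² − (Σx)² = 67638.41 − 65689.69 = 1948.72; nΣy² − (Σy)² = 48110.09 − 43890.25 = 4219.84
r = 2589.98 / √(1948.72 × 4219.84) = 2589.98 / 2867.6273 ≈ 0.903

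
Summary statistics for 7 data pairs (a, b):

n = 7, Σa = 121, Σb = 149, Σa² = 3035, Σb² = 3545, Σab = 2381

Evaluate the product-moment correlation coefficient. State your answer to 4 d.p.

-0.3278

r = (nΣab − ΣaΣb) / √[(nΣa² − (Σa)²)(nΣb² − (Σb)²)]
Numerator: 7×2381 − 121×149 = -1362
Denominator: √[(21245 − 14641)(24815 − 22201)] = √[6604 × 2614] = 4154.8593
r = -1362 / 4154.8593 ≈ -0.3278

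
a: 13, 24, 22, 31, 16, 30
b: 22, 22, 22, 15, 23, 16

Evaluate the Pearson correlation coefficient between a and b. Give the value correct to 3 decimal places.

n = 6, Σa = 136, Σb = 120, Σa² = 3346, Σb² = 2462, Σab = 2611
nΣab − ΣaΣb = 15666 − 16320 = -654
nΣa² − (Σa)² = 20076 − 18496 = 1580; nΣb² − (Σb)² = 14772 − 14400 = 372
r = -654 / √(1580 × 372) = -654 / 766.6551 ≈ -0.853

-0.853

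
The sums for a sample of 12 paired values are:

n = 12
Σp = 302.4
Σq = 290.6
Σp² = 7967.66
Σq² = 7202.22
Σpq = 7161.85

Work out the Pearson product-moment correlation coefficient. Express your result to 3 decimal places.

r = (nΣpq − ΣpΣq) / √[(nΣp² − (Σp)²)(nΣq² − (Σq)²)]
Numerator: 12×7161.85 − 302.4×290.6 = -1935.24
Denominator: √[(95611.92 − 91445.76)(86426.64 − 84448.36)] = √[4166.16 × 1978.28] = 2870.8589
r = -1935.24 / 2870.8589 ≈ -0.674

-0.674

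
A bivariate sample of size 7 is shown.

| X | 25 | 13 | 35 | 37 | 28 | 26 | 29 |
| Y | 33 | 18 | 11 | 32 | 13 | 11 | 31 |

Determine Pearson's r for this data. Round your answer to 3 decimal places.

0.142

n = 7, ΣX = 193, ΣY = 149, ΣX² = 5689, ΣY² = 3809, ΣXY = 4177
nΣXY − ΣXΣY = 29239 − 28757 = 482
nΣX² − (ΣX)² = 39823 − 37249 = 2574; nΣY² − (ΣY)² = 26663 − 22201 = 4462
r = 482 / √(2574 × 4462) = 482 / 3388.9804 ≈ 0.142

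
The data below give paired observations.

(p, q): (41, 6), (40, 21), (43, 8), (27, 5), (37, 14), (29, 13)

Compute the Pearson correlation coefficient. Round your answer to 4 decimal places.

0.1833

n = 6, Σp = 217, Σq = 67, Σp² = 8069, Σq² = 931, Σpq = 2460
nΣpq − ΣpΣq = 14760 − 14539 = 221
nΣp² − (Σp)² = 48414 − 47089 = 1325; nΣq² − (Σq)² = 5586 − 4489 = 1097
r = 221 / √(1325 × 1097) = 221 / 1205.6222 ≈ 0.1833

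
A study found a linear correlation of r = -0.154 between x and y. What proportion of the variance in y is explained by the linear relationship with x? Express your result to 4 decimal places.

r² = (-0.154)² = 0.0237

0.0237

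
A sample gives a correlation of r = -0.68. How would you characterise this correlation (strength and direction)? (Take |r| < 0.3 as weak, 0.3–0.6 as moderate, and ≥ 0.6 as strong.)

r = -0.68 < 0 so the relationship is negative.
|r| = 0.68, which falls in the strong range.

strong negative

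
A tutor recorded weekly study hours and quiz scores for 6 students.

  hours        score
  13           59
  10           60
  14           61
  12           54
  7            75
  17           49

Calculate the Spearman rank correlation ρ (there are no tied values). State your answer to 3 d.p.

Rank hours: 4, 2, 5, 3, 1, 6
Rank score: 3, 4, 5, 2, 6, 1
d = rank(hours) − rank(score): 1, -2, 0, 1, -5, 5; Σd² = 56
ρ = 1 − 6Σd² / [n(n²−1)] = 1 − 6×56 / (6×35) = 1 − 336/210 ≈ -0.600

-0.600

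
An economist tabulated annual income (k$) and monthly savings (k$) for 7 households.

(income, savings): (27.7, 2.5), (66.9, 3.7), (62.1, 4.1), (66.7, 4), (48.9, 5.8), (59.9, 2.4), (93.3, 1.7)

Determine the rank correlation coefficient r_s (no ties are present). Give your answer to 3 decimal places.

-0.321

Rank income: 1, 6, 4, 5, 2, 3, 7
Rank savings: 3, 4, 6, 5, 7, 2, 1
d = rank(income) − rank(savings): -2, 2, -2, 0, -5, 1, 6; Σd² = 74
ρ = 1 − 6Σd² / [n(n²−1)] = 1 − 6×74 / (7×48) = 1 − 444/336 ≈ -0.321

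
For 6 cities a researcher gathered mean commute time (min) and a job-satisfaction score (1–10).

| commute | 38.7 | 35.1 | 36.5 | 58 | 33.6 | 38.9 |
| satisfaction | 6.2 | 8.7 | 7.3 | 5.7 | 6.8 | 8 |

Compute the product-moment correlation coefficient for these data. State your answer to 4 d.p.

n = 6, Σx = 240.8, Σy = 42.7, Σx² = 10068.12, Σy² = 310.15, Σxy = 1682.04
nΣxy − ΣxΣy = 10092.24 − 10282.16 = -189.92
nΣx² − (Σx)² = 60408.72 − 57984.64 = 2424.08; nΣy² − (Σy)² = 1860.9 − 1823.29 = 37.61
r = -189.92 / √(2424.08 × 37.61) = -189.92 / 301.9431 ≈ -0.6290

-0.6290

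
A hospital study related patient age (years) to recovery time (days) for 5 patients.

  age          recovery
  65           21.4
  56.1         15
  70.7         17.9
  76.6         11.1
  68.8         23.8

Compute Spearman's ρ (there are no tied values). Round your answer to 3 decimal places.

-0.300

Rank age: 2, 1, 4, 5, 3
Rank recovery: 4, 2, 3, 1, 5
d = rank(age) − rank(recovery): -2, -1, 1, 4, -2; Σd² = 26
ρ = 1 − 6Σd² / [n(n²−1)] = 1 − 6×26 / (5×24) = 1 − 156/120 ≈ -0.300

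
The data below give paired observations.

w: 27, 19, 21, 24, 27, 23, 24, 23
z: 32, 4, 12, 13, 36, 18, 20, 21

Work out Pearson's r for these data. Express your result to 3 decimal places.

n = 8, Σw = 188, Σz = 156, Σw² = 4470, Σz² = 3814, Σwz = 3853
nΣwz − ΣwΣz = 30824 − 29328 = 1496
nΣw² − (Σw)² = 35760 − 35344 = 416; nΣz² − (Σz)² = 30512 − 24336 = 6176
r = 1496 / √(416 × 6176) = 1496 / 1602.8774 ≈ 0.933

0.933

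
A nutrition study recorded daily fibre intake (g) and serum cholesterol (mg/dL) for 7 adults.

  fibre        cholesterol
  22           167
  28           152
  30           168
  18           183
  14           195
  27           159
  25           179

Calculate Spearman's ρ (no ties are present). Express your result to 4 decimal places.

-0.7143

Rank fibre: 3, 6, 7, 2, 1, 5, 4
Rank cholesterol: 3, 1, 4, 6, 7, 2, 5
d = rank(fibre) − rank(cholesterol): 0, 5, 3, -4, -6, 3, -1; Σd² = 96
ρ = 1 − 6Σd² / [n(n²−1)] = 1 − 6×96 / (7×48) = 1 − 576/336 ≈ -0.7143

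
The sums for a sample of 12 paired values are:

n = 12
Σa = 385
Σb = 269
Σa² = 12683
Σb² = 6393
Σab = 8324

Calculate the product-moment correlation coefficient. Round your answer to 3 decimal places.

-0.884

r = (nΣab − ΣaΣb) / √[(nΣa² − (Σa)²)(nΣb² − (Σb)²)]
Numerator: 12×8324 − 385×269 = -3677
Denominator: √[(152196 − 148225)(76716 − 72361)] = √[3971 × 4355] = 4158.5701
r = -3677 / 4158.5701 ≈ -0.884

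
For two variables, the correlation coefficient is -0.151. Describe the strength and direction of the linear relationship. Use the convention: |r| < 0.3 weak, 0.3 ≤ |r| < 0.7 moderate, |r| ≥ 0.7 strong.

weak negative

r = -0.151 < 0 so the relationship is negative.
|r| = 0.151, which falls in the weak range.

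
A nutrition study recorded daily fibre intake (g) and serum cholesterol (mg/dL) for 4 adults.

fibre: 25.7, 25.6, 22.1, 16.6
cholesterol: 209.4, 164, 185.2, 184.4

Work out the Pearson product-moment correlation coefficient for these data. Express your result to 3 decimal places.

0.069

n = 4, Σx = 90, Σy = 743, Σx² = 2079.82, Σy² = 139046.76, Σxy = 16733.94
nΣxy − ΣxΣy = 66935.76 − 66870 = 65.76
nΣx² − (Σx)² = 8319.28 − 8100 = 219.28; nΣy² − (Σy)² = 556187.04 − 552049 = 4138.04
r = 65.76 / √(219.28 × 4138.04) = 65.76 / 952.5699 ≈ 0.069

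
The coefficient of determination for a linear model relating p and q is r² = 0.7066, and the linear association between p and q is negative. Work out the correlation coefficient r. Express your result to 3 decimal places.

|r| = √0.7066 = 0.841
The association is negative, so r = −0.841.

-0.841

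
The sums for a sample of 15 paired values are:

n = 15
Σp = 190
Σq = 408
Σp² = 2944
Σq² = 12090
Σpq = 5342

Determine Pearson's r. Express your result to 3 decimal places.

0.238

r = (nΣpq − ΣpΣq) / √[(nΣp² − (Σp)²)(nΣq² − (Σq)²)]
Numerator: 15×5342 − 190×408 = 2610
Denominator: √[(44160 − 36100)(181350 − 166464)] = √[8060 × 14886] = 10953.5912
r = 2610 / 10953.5912 ≈ 0.238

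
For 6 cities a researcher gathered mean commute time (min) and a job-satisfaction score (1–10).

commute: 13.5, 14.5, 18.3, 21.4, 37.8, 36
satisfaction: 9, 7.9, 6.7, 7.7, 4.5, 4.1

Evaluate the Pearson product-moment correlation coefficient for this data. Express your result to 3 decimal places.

-0.949

n = 6, Σx = 141.5, Σy = 39.9, Σx² = 3910.19, Σy² = 284.65, Σxy = 841.14
nΣxy − ΣxΣy = 5046.84 − 5645.85 = -599.01
nΣx² − (Σx)² = 23461.14 − 20022.25 = 3438.89; nΣy² − (Σy)² = 1707.9 − 1592.01 = 115.89
r = -599.01 / √(3438.89 × 115.89) = -599.01 / 631.2947 ≈ -0.949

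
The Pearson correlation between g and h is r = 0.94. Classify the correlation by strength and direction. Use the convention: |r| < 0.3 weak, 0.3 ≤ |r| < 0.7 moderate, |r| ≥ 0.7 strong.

r = 0.94 > 0 so the relationship is positive.
|r| = 0.94, which falls in the strong range.

strong positive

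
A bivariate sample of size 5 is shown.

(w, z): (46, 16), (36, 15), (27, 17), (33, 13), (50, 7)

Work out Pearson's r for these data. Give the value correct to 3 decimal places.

-0.647

n = 5, Σw = 192, Σz = 68, Σw² = 7730, Σz² = 988, Σwz = 2514
nΣwz − ΣwΣz = 12570 − 13056 = -486
nΣw² − (Σw)² = 38650 − 36864 = 1786; nΣz² − (Σz)² = 4940 − 4624 = 316
r = -486 / √(1786 × 316) = -486 / 751.2496 ≈ -0.647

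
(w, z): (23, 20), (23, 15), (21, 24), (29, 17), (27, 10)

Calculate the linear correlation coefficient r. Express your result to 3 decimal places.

n = 5, Σw = 123, Σz = 86, Σw² = 3069, Σz² = 1590, Σwz = 2072
nΣwz − ΣwΣz = 10360 − 10578 = -218
nΣw² − (Σw)² = 15345 − 15129 = 216; nΣz² − (Σz)² = 7950 − 7396 = 554
r = -218 / √(216 × 554) = -218 / 345.9248 ≈ -0.630

-0.630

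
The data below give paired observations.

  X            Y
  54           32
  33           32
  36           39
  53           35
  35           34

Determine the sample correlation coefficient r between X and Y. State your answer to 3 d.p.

-0.212

n = 5, ΣX = 211, ΣY = 172, ΣX² = 9335, ΣY² = 5950, ΣXY = 7233
nΣXY − ΣXΣY = 36165 − 36292 = -127
nΣX² − (ΣX)² = 46675 − 44521 = 2154; nΣY² − (ΣY)² = 29750 − 29584 = 166
r = -127 / √(2154 × 166) = -127 / 597.9666 ≈ -0.212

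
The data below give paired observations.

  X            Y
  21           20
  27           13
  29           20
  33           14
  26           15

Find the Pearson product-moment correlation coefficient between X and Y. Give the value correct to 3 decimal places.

-0.465

n = 5, ΣX = 136, ΣY = 82, ΣX² = 3776, ΣY² = 1390, ΣXY = 2203
nΣXY − ΣXΣY = 11015 − 11152 = -137
nΣX² − (ΣX)² = 18880 − 18496 = 384; nΣY² − (ΣY)² = 6950 − 6724 = 226
r = -137 / √(384 × 226) = -137 / 294.5912 ≈ -0.465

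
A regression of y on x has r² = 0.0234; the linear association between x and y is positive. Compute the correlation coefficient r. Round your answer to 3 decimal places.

0.153

|r| = √0.0234 = 0.153
The association is positive, so r = 0.153.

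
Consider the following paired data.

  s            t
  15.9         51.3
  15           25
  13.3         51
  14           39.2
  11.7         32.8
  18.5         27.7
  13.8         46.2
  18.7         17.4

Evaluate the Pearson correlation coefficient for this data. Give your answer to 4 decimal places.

-0.5241

n = 8, Σs = 120.9, Σt = 290.6, Σs² = 1869.97, Σt² = 11674.66, Σst = 4276.92
nΣst − ΣsΣt = 34215.36 − 35133.54 = -918.18
nΣs² − (Σs)² = 14959.76 − 14616.81 = 342.95; nΣt² − (Σt)² = 93397.28 − 84448.36 = 8948.92
r = -918.18 / √(342.95 × 8948.92) = -918.18 / 1751.8653 ≈ -0.5241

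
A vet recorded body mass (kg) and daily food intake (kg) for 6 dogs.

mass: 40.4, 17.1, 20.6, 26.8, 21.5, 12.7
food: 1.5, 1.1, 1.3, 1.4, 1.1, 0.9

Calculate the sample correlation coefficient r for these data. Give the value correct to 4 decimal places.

n = 6, Σx = 139.1, Σy = 7.3, Σx² = 3690.71, Σy² = 9.13, Σxy = 178.79
nΣxy − ΣxΣy = 1072.74 − 1015.43 = 57.31
nΣx² − (Σx)² = 22144.26 − 19348.81 = 2795.45; nΣy² − (Σy)² = 54.78 − 53.29 = 1.49
r = 57.31 / √(2795.45 × 1.49) = 57.31 / 64.5385 ≈ 0.8880

0.8880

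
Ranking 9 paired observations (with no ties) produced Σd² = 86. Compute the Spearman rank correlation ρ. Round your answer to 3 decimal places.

ρ = 1 − 6Σd² / [n(n²−1)] = 1 − 6×86 / (9×80)
  = 1 − 516/720 = 1 − 0.7167 ≈ 0.283

0.283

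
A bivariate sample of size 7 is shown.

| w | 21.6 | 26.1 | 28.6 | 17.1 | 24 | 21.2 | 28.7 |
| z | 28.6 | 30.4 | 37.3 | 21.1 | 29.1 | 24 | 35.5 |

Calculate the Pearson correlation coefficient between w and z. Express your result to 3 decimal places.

n = 7, Σw = 167.3, Σz = 206, Σw² = 4107.27, Σz² = 6261.68, Σwz = 5064.84
nΣwz − ΣwΣz = 35453.88 − 34463.8 = 990.08
nΣw² − (Σw)² = 28750.89 − 27989.29 = 761.6; nΣz² − (Σz)² = 43831.76 − 42436 = 1395.76
r = 990.08 / √(761.6 × 1395.76) = 990.08 / 1031.0242 ≈ 0.960

0.960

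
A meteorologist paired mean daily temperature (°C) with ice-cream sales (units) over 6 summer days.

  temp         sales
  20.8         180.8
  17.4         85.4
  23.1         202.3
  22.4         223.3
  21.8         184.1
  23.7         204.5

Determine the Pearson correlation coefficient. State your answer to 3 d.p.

0.935

n = 6, Σx = 129.2, Σy = 1080.4, Σx² = 2807.7, Σy² = 206483.04, Σxy = 23781.68
nΣxy − ΣxΣy = 142690.08 − 139587.68 = 3102.4
nΣx² − (Σx)² = 16846.2 − 16692.64 = 153.56; nΣy² − (Σy)² = 1238898.24 − 1167264.16 = 71634.08
r = 3102.4 / √(153.56 × 71634.08) = 3102.4 / 3316.6443 ≈ 0.935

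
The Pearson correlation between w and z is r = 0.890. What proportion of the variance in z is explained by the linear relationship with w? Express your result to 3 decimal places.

0.792

r² = (0.890)² = 0.792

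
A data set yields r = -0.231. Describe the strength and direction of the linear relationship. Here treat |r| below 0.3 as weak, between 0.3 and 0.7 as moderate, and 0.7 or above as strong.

r = -0.231 < 0 so the relationship is negative.
|r| = 0.231, which falls in the weak range.

weak negative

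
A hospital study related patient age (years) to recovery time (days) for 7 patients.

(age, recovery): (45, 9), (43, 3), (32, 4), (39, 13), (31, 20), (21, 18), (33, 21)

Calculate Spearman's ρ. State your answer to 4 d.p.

-0.5000

Rank age: 7, 6, 3, 5, 2, 1, 4
Rank recovery: 3, 1, 2, 4, 6, 5, 7
d = rank(age) − rank(recovery): 4, 5, 1, 1, -4, -4, -3; Σd² = 84
ρ = 1 − 6Σd² / [n(n²−1)] = 1 − 6×84 / (7×48) = 1 − 504/336 ≈ -0.5000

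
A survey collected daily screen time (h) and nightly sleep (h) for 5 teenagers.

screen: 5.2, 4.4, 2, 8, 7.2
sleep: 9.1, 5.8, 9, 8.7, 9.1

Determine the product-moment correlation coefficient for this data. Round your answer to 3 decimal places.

n = 5, Σx = 26.8, Σy = 41.7, Σx² = 166.24, Σy² = 355.95, Σxy = 225.96
nΣxy − ΣxΣy = 1129.8 − 1117.56 = 12.24
nΣx² − (Σx)² = 831.2 − 718.24 = 112.96; nΣy² − (Σy)² = 1779.75 − 1738.89 = 40.86
r = 12.24 / √(112.96 × 40.86) = 12.24 / 67.9378 ≈ 0.180

0.180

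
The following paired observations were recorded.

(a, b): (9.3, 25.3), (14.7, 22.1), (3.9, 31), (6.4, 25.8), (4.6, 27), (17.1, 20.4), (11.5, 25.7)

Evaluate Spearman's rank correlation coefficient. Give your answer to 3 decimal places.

Rank a: 4, 6, 1, 3, 2, 7, 5
Rank b: 3, 2, 7, 5, 6, 1, 4
d = rank(a) − rank(b): 1, 4, -6, -2, -4, 6, 1; Σd² = 110
ρ = 1 − 6Σd² / [n(n²−1)] = 1 − 6×110 / (7×48) = 1 − 660/336 ≈ -0.964

-0.964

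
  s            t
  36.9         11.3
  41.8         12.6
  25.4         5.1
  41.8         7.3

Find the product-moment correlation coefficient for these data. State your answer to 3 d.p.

0.672

n = 4, Σs = 145.9, Σt = 36.3, Σs² = 5501.25, Σt² = 365.75, Σst = 1378.33
nΣst − ΣsΣt = 5513.32 − 5296.17 = 217.15
nΣs² − (Σs)² = 22005 − 21286.81 = 718.19; nΣt² − (Σt)² = 1463 − 1317.69 = 145.31
r = 217.15 / √(718.19 × 145.31) = 217.15 / 323.0483 ≈ 0.672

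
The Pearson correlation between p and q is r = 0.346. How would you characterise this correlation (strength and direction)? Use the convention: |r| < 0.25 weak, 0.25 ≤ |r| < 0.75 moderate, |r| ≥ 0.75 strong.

r = 0.346 > 0 so the relationship is positive.
|r| = 0.346, which falls in the moderate range.

moderate positive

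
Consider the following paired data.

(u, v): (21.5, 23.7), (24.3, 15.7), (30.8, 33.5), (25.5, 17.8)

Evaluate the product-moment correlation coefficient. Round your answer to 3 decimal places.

n = 4, Σu = 102.1, Σv = 90.7, Σu² = 2651.63, Σv² = 2247.27, Σuv = 2376.76
nΣuv − ΣuΣv = 9507.04 − 9260.47 = 246.57
nΣu² − (Σu)² = 10606.52 − 10424.41 = 182.11; nΣv² − (Σv)² = 8989.08 − 8226.49 = 762.59
r = 246.57 / √(182.11 × 762.59) = 246.57 / 372.6597 ≈ 0.662

0.662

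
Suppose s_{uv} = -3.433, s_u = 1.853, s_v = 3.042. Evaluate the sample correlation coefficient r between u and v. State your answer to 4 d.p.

r = Cov(u,v) / (s_u · s_v) = -3.433 / (1.853 × 3.042)
  = -3.433 / 5.6368 ≈ -0.6090

-0.6090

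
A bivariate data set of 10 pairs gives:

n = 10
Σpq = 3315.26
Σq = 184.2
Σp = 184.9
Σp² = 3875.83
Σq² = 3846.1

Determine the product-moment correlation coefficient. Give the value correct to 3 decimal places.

r = (nΣpq − ΣpΣq) / √[(nΣp² − (Σp)²)(nΣq² − (Σq)²)]
Numerator: 10×3315.26 − 184.9×184.2 = -905.98
Denominator: √[(38758.3 − 34188.01)(38461 − 33929.64)] = √[4570.29 × 4531.36] = 4550.7834
r = -905.98 / 4550.7834 ≈ -0.199

-0.199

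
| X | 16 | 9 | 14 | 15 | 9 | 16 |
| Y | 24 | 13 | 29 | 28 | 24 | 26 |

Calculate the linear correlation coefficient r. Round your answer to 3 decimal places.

n = 6, ΣX = 79, ΣY = 144, ΣX² = 1095, ΣY² = 3622, ΣXY = 1959
nΣXY − ΣXΣY = 11754 − 11376 = 378
nΣX² − (ΣX)² = 6570 − 6241 = 329; nΣY² − (ΣY)² = 21732 − 20736 = 996
r = 378 / √(329 × 996) = 378 / 572.4369 ≈ 0.660

0.660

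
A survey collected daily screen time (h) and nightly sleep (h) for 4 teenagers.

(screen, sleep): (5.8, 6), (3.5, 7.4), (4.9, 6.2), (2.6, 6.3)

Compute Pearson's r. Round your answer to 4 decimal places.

n = 4, Σx = 16.8, Σy = 25.9, Σx² = 76.66, Σy² = 168.89, Σxy = 107.46
nΣxy − ΣxΣy = 429.84 − 435.12 = -5.28
nΣx² − (Σx)² = 306.64 − 282.24 = 24.4; nΣy² − (Σy)² = 675.56 − 670.81 = 4.75
r = -5.28 / √(24.4 × 4.75) = -5.28 / 10.7657 ≈ -0.4904

-0.4904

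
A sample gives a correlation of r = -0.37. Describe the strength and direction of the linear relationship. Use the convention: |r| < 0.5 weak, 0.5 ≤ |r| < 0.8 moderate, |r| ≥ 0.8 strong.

weak negative

r = -0.37 < 0 so the relationship is negative.
|r| = 0.37, which falls in the weak range.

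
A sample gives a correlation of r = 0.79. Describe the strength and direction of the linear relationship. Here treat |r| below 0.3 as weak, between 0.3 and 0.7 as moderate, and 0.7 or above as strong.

r = 0.79 > 0 so the relationship is positive.
|r| = 0.79, which falls in the strong range.

strong positive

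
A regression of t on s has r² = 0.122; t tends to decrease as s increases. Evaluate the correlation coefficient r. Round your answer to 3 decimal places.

-0.349

|r| = √0.122 = 0.349
The association is negative, so r = −0.349.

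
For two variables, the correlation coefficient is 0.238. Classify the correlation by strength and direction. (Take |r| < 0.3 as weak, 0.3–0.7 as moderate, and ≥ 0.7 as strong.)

r = 0.238 > 0 so the relationship is positive.
|r| = 0.238, which falls in the weak range.

weak positive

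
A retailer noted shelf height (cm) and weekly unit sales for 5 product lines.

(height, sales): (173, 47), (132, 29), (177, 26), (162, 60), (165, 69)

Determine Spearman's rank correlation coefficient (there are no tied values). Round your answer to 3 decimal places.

-0.300

Rank height: 4, 1, 5, 2, 3
Rank sales: 3, 2, 1, 4, 5
d = rank(height) − rank(sales): 1, -1, 4, -2, -2; Σd² = 26
ρ = 1 − 6Σd² / [n(n²−1)] = 1 − 6×26 / (5×24) = 1 − 156/120 ≈ -0.300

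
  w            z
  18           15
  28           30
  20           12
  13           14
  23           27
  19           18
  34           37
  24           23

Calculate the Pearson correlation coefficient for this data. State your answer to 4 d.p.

0.9179

n = 8, Σw = 179, Σz = 176, Σw² = 4299, Σz² = 4416, Σwz = 4305
nΣwz − ΣwΣz = 34440 − 31504 = 2936
nΣw² − (Σw)² = 34392 − 32041 = 2351; nΣz² − (Σz)² = 35328 − 30976 = 4352
r = 2936 / √(2351 × 4352) = 2936 / 3198.6797 ≈ 0.9179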